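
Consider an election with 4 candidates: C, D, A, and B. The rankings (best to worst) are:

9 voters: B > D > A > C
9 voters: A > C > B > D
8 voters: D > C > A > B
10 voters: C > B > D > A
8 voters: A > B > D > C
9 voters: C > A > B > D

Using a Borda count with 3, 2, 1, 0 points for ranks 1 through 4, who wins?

C: 9·0 + 9·2 + 8·2 + 10·3 + 8·0 + 9·3 = 91
D: 9·2 + 9·0 + 8·3 + 10·1 + 8·1 + 9·0 = 60
A: 9·1 + 9·3 + 8·1 + 10·0 + 8·3 + 9·2 = 86
B: 9·3 + 9·1 + 8·0 + 10·2 + 8·2 + 9·1 = 81
C has the highest Borda score (91).

C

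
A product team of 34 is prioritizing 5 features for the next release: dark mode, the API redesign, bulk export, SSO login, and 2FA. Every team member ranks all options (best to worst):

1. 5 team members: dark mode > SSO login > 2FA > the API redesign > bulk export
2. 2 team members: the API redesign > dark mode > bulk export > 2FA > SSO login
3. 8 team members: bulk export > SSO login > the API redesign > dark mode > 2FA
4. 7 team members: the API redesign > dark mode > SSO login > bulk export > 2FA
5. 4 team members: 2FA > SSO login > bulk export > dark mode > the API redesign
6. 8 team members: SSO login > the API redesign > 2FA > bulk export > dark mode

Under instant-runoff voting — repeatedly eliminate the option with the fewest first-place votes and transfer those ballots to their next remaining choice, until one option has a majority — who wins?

Round 1: dark mode 5, the API redesign 9, bulk export 8, SSO login 8, 2FA 4. Eliminate 2FA.
Round 2: dark mode 5, the API redesign 9, bulk export 8, SSO login 12. Eliminate dark mode.
Round 3: the API redesign 9, bulk export 8, SSO login 17. Eliminate bulk export.
Round 4: the API redesign 9, SSO login 25. SSO login has a majority.

SSO login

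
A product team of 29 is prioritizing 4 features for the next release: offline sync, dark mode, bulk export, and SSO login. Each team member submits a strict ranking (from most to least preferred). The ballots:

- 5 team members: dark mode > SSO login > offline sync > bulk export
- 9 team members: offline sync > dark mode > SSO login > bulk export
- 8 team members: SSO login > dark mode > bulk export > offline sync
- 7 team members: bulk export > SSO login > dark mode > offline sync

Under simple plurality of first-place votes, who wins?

offline sync

First-place votes: offline sync 9, dark mode 5, bulk export 7, SSO login 8.
offline sync has the most first-place votes.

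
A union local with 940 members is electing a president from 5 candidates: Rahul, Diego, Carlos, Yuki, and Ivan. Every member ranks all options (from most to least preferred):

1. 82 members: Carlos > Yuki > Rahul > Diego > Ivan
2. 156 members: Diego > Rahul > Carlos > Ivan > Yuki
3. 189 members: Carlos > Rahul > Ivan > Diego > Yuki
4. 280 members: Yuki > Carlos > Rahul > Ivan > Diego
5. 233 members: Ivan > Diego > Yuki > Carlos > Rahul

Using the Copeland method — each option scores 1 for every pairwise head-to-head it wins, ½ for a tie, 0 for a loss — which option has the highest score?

Carlos

Rahul: beats Diego and Ivan; loses to Carlos and Yuki → score 2.
Diego: beats Yuki; loses to Rahul, Carlos, and Ivan → score 1.
Carlos: beats Rahul, Diego, and Ivan; loses to Yuki → score 3.
Yuki: beats Rahul and Carlos; loses to Diego and Ivan → score 2.
Ivan: beats Diego and Yuki; loses to Rahul and Carlos → score 2.
Carlos has the best pairwise record.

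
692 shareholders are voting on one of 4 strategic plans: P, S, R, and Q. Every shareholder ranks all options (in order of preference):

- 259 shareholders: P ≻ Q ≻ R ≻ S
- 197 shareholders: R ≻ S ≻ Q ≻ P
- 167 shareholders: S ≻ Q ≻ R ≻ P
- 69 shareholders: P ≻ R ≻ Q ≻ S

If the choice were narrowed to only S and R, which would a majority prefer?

R

Voters preferring S to R: 167; preferring R to S: 525.
R wins the head-to-head.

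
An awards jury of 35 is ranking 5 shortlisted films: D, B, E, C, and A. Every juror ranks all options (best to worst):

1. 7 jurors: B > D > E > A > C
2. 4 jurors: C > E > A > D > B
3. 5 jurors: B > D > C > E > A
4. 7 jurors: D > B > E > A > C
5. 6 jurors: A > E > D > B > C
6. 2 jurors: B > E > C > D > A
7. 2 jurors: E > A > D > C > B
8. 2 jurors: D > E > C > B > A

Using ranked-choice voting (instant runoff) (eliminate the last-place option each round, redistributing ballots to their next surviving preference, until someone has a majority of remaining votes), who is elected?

Round 1: D 9, B 14, E 2, C 4, A 6. Eliminate E.
Round 2: D 9, B 14, C 4, A 8. Eliminate C.
Round 3: D 9, B 14, A 12. Eliminate D.
Round 4: B 23, A 12. B has a majority.

B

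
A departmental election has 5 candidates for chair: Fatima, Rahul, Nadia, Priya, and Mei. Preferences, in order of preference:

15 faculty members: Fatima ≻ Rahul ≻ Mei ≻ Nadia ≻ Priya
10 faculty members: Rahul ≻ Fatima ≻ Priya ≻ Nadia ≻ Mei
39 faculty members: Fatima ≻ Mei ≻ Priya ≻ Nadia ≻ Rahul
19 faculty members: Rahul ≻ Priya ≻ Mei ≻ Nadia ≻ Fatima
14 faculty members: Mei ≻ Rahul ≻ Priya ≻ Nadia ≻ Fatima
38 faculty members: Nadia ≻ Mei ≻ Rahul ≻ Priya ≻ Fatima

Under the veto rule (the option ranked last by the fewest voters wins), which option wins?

Last-place votes: Fatima 71, Rahul 39, Nadia 0, Priya 15, Mei 10.
Nadia is ranked last by the fewest voters, so Nadia wins.

Nadia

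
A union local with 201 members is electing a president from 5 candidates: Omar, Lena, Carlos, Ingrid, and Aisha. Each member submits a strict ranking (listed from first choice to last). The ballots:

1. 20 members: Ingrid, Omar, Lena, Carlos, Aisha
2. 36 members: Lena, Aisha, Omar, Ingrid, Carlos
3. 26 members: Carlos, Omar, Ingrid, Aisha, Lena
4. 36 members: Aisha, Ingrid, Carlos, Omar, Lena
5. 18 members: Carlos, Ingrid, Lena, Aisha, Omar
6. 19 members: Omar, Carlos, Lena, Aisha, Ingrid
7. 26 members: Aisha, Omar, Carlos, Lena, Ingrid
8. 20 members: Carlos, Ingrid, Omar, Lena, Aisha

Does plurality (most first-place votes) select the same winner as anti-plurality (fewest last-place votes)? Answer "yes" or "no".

Plurality — first-place votes: Omar 19, Lena 36, Carlos 64, Ingrid 20, Aisha 62. Winner: Carlos.
Anti-plurality — last-place votes: Omar 18, Lena 62, Carlos 36, Ingrid 45, Aisha 40. Winner: Omar.
The two methods disagree.

no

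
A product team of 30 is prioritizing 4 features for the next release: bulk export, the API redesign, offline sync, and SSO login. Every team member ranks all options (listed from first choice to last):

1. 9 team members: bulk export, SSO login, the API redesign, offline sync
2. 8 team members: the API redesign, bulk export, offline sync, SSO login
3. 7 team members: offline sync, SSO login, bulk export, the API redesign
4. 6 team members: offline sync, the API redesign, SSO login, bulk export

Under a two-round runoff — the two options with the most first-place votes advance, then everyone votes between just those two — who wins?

bulk export

Round 1 first-place votes: bulk export 9, the API redesign 8, offline sync 13, SSO login 0.
offline sync and bulk export advance.
Runoff: offline sync is preferred to bulk export by 13 voters; bulk export by 17.
bulk export wins the runoff.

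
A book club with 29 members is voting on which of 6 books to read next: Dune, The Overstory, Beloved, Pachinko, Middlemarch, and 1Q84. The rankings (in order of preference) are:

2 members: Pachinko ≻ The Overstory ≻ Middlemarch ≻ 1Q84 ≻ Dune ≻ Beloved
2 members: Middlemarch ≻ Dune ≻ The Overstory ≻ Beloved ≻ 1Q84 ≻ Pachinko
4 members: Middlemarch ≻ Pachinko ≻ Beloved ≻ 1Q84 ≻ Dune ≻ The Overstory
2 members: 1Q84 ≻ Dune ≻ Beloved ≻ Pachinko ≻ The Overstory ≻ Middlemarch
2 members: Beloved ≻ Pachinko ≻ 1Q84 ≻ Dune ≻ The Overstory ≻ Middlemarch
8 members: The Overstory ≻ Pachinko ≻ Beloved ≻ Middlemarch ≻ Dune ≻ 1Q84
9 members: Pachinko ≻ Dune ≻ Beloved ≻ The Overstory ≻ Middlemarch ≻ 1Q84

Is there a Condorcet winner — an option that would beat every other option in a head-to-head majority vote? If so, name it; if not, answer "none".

Pachinko vs Dune: 25–4 for Pachinko.
Pachinko vs The Overstory: 19–10 for Pachinko.
Pachinko vs Beloved: 23–6 for Pachinko.
Pachinko vs Middlemarch: 23–6 for Pachinko.
Pachinko vs 1Q84: 25–4 for Pachinko.
Pachinko beats every other option head-to-head.

Pachinko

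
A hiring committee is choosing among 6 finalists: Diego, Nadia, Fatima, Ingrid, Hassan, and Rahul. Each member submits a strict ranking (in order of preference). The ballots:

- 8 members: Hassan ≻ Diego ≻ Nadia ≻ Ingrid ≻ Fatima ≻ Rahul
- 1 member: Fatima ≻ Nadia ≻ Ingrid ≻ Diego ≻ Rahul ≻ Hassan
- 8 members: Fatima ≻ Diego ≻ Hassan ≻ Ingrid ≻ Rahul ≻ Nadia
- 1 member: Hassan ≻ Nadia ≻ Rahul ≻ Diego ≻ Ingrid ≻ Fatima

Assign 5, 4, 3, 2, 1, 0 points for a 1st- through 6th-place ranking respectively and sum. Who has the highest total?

Hassan

Diego: 8·4 + 1·2 + 8·4 + 1·2 = 68
Nadia: 8·3 + 1·4 + 8·0 + 1·4 = 32
Fatima: 8·1 + 1·5 + 8·5 + 1·0 = 53
Ingrid: 8·2 + 1·3 + 8·2 + 1·1 = 36
Hassan: 8·5 + 1·0 + 8·3 + 1·5 = 69
Rahul: 8·0 + 1·1 + 8·1 + 1·3 = 12
Hassan has the highest Borda score (69).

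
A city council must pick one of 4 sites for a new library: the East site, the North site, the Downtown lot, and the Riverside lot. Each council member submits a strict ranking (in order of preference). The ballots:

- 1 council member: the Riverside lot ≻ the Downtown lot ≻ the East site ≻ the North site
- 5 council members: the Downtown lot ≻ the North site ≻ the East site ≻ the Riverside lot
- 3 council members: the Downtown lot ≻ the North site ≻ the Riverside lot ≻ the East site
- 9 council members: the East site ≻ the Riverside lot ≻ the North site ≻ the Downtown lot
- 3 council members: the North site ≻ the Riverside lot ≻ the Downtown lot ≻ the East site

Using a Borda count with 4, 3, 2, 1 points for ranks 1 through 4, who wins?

the North site

the East site: 1·2 + 5·2 + 3·1 + 9·4 + 3·1 = 54
the North site: 1·1 + 5·3 + 3·3 + 9·2 + 3·4 = 55
the Downtown lot: 1·3 + 5·4 + 3·4 + 9·1 + 3·2 = 50
the Riverside lot: 1·4 + 5·1 + 3·2 + 9·3 + 3·3 = 51
the North site has the highest Borda score (55).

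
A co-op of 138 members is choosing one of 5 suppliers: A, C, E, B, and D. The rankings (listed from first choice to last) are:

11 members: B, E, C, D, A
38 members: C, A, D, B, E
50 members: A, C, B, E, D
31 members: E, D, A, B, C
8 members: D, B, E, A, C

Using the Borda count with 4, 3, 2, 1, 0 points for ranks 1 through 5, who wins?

A

A: 11·0 + 38·3 + 50·4 + 31·2 + 8·1 = 384
C: 11·2 + 38·4 + 50·3 + 31·0 + 8·0 = 324
E: 11·3 + 38·0 + 50·1 + 31·4 + 8·2 = 223
B: 11·4 + 38·1 + 50·2 + 31·1 + 8·3 = 237
D: 11·1 + 38·2 + 50·0 + 31·3 + 8·4 = 212
A has the highest Borda score (384).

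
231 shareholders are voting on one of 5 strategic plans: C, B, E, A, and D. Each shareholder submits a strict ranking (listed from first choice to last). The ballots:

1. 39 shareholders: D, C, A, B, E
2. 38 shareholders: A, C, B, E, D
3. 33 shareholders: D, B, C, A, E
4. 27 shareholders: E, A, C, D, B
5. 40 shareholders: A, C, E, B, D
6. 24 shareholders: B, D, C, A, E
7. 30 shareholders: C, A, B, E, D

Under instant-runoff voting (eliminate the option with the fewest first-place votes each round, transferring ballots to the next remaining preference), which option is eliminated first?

Round 1: C 30, B 24, E 27, A 78, D 72. Eliminate B.

B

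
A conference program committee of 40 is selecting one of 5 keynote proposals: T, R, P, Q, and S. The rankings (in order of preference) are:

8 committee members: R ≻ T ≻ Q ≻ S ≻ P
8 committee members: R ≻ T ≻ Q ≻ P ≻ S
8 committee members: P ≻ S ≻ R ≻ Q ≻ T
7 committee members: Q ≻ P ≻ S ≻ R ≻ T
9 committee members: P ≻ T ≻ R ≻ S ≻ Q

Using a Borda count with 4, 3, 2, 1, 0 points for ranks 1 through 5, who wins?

R

T: 8·3 + 8·3 + 8·0 + 7·0 + 9·3 = 75
R: 8·4 + 8·4 + 8·2 + 7·1 + 9·2 = 105
P: 8·0 + 8·1 + 8·4 + 7·3 + 9·4 = 97
Q: 8·2 + 8·2 + 8·1 + 7·4 + 9·0 = 68
S: 8·1 + 8·0 + 8·3 + 7·2 + 9·1 = 55
R has the highest Borda score (105).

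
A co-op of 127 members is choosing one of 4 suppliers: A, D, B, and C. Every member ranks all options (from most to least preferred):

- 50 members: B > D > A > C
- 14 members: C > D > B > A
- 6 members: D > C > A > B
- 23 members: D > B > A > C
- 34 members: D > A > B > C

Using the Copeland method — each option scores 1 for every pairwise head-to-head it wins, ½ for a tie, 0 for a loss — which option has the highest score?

D

A: beats C; loses to D and B → score 1.
D: beats A, B, and C → score 3.
B: beats A and C; loses to D → score 2.
C: loses to A, D, and B → score 0.
D has the best pairwise record.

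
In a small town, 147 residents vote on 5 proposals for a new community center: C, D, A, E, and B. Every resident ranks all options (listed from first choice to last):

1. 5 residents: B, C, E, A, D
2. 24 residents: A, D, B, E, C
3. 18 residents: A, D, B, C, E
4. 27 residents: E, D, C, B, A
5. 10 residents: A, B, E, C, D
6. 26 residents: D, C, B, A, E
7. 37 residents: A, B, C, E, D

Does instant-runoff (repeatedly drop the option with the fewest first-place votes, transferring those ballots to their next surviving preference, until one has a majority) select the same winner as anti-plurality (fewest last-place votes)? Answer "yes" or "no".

no

Instant-runoff — R1 C 0, D 26, A 89, E 27, B 5 (A winner). Winner: A.
Anti-plurality — last-place votes: C 24, D 52, A 27, E 44, B 0. Winner: B.
The two methods disagree.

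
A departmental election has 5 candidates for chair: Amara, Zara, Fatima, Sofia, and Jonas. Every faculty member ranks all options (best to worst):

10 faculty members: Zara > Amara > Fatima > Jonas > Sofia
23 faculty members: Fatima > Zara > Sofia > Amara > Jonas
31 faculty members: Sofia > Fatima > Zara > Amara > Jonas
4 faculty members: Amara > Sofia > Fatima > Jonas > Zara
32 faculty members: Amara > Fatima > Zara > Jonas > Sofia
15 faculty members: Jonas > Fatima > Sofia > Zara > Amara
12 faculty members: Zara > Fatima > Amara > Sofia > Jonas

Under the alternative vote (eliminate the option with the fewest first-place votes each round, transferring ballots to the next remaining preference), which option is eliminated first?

Jonas

Round 1: Amara 36, Zara 22, Fatima 23, Sofia 31, Jonas 15. Eliminate Jonas.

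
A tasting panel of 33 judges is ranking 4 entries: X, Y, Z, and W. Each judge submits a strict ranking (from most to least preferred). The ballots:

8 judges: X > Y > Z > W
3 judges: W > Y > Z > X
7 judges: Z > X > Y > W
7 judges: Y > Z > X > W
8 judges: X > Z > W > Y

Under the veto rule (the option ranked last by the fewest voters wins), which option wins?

Z

Last-place votes: X 3, Y 8, Z 0, W 22.
Z is ranked last by the fewest voters, so Z wins.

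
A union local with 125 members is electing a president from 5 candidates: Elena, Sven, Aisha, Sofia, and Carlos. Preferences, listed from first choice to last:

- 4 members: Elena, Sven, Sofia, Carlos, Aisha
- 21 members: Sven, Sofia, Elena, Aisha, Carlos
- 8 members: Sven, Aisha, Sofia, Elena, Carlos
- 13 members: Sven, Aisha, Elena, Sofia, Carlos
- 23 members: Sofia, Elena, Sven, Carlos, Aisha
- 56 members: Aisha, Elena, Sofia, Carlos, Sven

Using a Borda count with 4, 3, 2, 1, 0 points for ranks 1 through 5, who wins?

Elena: 4·4 + 21·2 + 8·1 + 13·2 + 23·3 + 56·3 = 329
Sven: 4·3 + 21·4 + 8·4 + 13·4 + 23·2 + 56·0 = 226
Aisha: 4·0 + 21·1 + 8·3 + 13·3 + 23·0 + 56·4 = 308
Sofia: 4·2 + 21·3 + 8·2 + 13·1 + 23·4 + 56·2 = 304
Carlos: 4·1 + 21·0 + 8·0 + 13·0 + 23·1 + 56·1 = 83
Elena has the highest Borda score (329).

Elena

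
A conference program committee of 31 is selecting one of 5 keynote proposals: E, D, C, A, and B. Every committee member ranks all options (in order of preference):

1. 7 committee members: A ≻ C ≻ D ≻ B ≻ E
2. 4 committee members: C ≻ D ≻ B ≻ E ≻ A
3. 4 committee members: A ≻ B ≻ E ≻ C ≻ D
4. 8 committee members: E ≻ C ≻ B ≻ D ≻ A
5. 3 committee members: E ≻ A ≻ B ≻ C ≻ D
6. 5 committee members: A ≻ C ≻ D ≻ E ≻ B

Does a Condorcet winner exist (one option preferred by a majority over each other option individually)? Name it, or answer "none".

A vs E: 16–15 for A.
A vs D: 19–12 for A.
A vs C: 19–12 for A.
A vs B: 19–12 for A.
A beats every other option head-to-head.

A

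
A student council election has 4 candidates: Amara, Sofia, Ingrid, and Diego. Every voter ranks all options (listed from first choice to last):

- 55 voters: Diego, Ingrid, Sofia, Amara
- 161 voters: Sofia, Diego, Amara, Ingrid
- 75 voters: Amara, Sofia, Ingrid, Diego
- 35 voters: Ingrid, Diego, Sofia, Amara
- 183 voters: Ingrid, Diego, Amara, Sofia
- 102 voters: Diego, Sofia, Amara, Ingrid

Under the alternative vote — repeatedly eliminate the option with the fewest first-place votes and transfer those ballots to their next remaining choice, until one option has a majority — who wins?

Sofia

Round 1: Amara 75, Sofia 161, Ingrid 218, Diego 157. Eliminate Amara.
Round 2: Sofia 236, Ingrid 218, Diego 157. Eliminate Diego.
Round 3: Sofia 338, Ingrid 273. Sofia has a majority.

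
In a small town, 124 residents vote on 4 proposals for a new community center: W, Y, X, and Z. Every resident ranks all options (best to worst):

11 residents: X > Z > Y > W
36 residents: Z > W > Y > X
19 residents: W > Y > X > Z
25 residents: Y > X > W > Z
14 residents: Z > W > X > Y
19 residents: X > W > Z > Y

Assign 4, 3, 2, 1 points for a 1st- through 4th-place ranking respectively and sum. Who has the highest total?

W

W: 11·1 + 36·3 + 19·4 + 25·2 + 14·3 + 19·3 = 344
Y: 11·2 + 36·2 + 19·3 + 25·4 + 14·1 + 19·1 = 284
X: 11·4 + 36·1 + 19·2 + 25·3 + 14·2 + 19·4 = 297
Z: 11·3 + 36·4 + 19·1 + 25·1 + 14·4 + 19·2 = 315
W has the highest Borda score (344).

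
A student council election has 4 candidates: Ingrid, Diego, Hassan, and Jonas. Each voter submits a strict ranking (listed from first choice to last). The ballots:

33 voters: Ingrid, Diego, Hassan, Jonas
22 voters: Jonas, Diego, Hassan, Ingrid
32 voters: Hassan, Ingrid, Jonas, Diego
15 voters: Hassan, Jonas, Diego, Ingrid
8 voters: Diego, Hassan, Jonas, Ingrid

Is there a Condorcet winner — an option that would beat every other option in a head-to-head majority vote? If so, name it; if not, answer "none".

Checking pairwise contests:
Hassan beats Ingrid 77–33.
Ingrid beats Diego 65–45.
Diego beats Hassan 63–47.
Ingrid beats Jonas 65–45.
Every option loses at least one head-to-head, so there is no Condorcet winner.

none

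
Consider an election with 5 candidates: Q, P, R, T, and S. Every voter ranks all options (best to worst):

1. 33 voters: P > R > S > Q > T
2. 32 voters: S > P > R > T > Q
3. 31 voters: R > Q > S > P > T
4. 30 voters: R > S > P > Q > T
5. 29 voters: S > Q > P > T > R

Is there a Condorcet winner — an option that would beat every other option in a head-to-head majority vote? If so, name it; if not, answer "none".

Checking pairwise contests:
P beats Q 95–60.
S beats P 122–33.
P beats R 94–61.
Q beats T 123–32.
R beats S 94–61.
Every option loses at least one head-to-head, so there is no Condorcet winner.

none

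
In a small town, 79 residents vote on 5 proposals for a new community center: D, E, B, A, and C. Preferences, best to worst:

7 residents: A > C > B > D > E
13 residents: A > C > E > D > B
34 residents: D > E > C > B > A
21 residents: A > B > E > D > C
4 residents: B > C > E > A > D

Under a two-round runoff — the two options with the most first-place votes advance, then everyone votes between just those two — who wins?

Round 1 first-place votes: D 34, E 0, B 4, A 41, C 0.
A and D advance.
Runoff: A is preferred to D by 45 voters; D by 34.
A wins the runoff.

A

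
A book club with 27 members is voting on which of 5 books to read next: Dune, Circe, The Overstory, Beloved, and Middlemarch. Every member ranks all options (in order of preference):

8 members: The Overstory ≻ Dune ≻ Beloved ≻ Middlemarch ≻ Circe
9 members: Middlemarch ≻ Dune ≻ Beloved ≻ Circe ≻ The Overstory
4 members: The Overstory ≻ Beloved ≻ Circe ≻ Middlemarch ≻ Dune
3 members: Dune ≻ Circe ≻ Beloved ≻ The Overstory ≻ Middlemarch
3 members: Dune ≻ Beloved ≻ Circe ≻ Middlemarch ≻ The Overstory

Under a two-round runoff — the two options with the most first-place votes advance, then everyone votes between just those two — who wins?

Round 1 first-place votes: Dune 6, Circe 0, The Overstory 12, Beloved 0, Middlemarch 9.
The Overstory and Middlemarch advance.
Runoff: The Overstory is preferred to Middlemarch by 15 voters; Middlemarch by 12.
The Overstory wins the runoff.

The Overstory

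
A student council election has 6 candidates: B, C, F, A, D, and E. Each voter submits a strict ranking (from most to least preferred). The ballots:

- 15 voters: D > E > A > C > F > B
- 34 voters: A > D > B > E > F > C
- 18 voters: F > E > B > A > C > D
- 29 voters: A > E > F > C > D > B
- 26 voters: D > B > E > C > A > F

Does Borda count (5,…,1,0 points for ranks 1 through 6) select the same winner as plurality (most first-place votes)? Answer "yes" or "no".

yes

Borda — scores: B 260, C 158, F 226, A 422, D 370, E 394. Winner: A.
Plurality — first-place votes: B 0, C 0, F 18, A 63, D 41, E 0. Winner: A.
The two methods agree.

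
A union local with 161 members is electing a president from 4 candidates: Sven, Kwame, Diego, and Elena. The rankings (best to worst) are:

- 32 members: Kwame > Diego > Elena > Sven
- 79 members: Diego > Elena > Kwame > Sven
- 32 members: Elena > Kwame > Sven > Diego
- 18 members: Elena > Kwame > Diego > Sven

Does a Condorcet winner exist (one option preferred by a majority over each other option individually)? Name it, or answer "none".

none

Checking pairwise contests:
Kwame beats Sven 161–0.
Elena beats Kwame 129–32.
Kwame beats Diego 82–79.
Diego beats Elena 111–50.
Every option loses at least one head-to-head, so there is no Condorcet winner.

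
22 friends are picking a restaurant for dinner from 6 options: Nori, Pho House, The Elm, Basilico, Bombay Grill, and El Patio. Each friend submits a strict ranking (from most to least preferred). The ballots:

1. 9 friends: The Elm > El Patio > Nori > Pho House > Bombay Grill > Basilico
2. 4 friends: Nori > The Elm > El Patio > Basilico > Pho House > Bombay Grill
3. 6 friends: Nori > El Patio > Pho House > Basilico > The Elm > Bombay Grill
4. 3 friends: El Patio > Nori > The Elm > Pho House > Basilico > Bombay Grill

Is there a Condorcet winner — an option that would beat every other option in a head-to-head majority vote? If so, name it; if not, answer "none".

none

Checking pairwise contests:
El Patio beats Nori 12–10.
Nori beats Pho House 22–0.
Nori beats The Elm 13–9.
Nori beats Basilico 22–0.
Nori beats Bombay Grill 22–0.
The Elm beats El Patio 13–9.
Every option loses at least one head-to-head, so there is no Condorcet winner.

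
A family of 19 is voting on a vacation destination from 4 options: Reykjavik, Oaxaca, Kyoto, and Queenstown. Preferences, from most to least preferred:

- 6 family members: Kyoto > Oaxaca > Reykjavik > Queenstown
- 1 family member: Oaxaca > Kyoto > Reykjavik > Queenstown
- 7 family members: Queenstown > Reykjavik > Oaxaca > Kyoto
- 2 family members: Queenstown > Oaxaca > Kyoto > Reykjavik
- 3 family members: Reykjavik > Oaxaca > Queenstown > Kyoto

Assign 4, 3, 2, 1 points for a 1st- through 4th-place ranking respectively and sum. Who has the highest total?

Oaxaca

Reykjavik: 6·2 + 1·2 + 7·3 + 2·1 + 3·4 = 49
Oaxaca: 6·3 + 1·4 + 7·2 + 2·3 + 3·3 = 51
Kyoto: 6·4 + 1·3 + 7·1 + 2·2 + 3·1 = 41
Queenstown: 6·1 + 1·1 + 7·4 + 2·4 + 3·2 = 49
Oaxaca has the highest Borda score (51).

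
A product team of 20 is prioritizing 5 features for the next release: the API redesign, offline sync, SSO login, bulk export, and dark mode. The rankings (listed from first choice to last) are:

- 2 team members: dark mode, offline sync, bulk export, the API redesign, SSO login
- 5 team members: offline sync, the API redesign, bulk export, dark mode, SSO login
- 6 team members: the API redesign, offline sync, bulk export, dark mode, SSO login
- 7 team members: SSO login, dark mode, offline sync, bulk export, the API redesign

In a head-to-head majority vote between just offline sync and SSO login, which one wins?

Voters preferring offline sync to SSO login: 13; preferring SSO login to offline sync: 7.
offline sync wins the head-to-head.

offline sync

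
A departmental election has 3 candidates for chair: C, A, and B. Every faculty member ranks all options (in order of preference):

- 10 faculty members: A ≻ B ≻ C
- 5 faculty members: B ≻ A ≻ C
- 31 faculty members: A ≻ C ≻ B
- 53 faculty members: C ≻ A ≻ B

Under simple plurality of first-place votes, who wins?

C

First-place votes: C 53, A 41, B 5.
C has the most first-place votes.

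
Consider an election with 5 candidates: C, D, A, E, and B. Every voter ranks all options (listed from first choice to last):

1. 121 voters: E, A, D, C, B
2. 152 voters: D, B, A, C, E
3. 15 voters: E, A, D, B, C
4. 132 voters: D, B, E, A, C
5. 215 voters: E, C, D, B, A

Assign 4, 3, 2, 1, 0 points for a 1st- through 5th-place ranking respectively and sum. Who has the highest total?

C: 121·1 + 152·1 + 15·0 + 132·0 + 215·3 = 918
D: 121·2 + 152·4 + 15·2 + 132·4 + 215·2 = 1838
A: 121·3 + 152·2 + 15·3 + 132·1 + 215·0 = 844
E: 121·4 + 152·0 + 15·4 + 132·2 + 215·4 = 1668
B: 121·0 + 152·3 + 15·1 + 132·3 + 215·1 = 1082
D has the highest Borda score (1838).

D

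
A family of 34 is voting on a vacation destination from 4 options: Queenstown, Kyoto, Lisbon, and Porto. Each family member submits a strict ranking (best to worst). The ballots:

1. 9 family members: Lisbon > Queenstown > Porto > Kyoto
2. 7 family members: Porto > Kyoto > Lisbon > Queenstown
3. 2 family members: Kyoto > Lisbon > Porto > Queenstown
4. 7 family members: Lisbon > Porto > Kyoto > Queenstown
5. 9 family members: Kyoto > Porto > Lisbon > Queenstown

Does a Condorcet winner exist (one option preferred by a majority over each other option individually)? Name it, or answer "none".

none

Checking pairwise contests:
Kyoto beats Queenstown 25–9.
Porto beats Kyoto 23–11.
Kyoto beats Lisbon 18–16.
Lisbon beats Porto 18–16.
Every option loses at least one head-to-head, so there is no Condorcet winner.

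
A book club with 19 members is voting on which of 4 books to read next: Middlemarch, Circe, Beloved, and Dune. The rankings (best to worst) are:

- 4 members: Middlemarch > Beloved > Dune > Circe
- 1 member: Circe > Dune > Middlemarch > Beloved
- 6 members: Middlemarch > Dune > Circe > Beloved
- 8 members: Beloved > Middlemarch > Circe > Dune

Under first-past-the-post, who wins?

Middlemarch

First-place votes: Middlemarch 10, Circe 1, Beloved 8, Dune 0.
Middlemarch has the most first-place votes.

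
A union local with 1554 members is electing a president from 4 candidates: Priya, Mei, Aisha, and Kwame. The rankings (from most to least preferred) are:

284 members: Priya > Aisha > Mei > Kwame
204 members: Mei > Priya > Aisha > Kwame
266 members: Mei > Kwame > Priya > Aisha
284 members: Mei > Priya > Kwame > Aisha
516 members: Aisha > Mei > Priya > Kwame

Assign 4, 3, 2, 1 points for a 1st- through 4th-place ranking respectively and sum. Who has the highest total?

Priya: 284·4 + 204·3 + 266·2 + 284·3 + 516·2 = 4164
Mei: 284·2 + 204·4 + 266·4 + 284·4 + 516·3 = 5132
Aisha: 284·3 + 204·2 + 266·1 + 284·1 + 516·4 = 3874
Kwame: 284·1 + 204·1 + 266·3 + 284·2 + 516·1 = 2370
Mei has the highest Borda score (5132).

Mei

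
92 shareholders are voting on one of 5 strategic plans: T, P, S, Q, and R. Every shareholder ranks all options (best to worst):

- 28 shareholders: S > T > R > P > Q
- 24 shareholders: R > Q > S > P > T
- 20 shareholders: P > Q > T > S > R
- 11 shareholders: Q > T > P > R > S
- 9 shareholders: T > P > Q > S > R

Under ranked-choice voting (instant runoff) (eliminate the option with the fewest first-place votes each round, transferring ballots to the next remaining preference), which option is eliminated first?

Round 1: T 9, P 20, S 28, Q 11, R 24. Eliminate T.

T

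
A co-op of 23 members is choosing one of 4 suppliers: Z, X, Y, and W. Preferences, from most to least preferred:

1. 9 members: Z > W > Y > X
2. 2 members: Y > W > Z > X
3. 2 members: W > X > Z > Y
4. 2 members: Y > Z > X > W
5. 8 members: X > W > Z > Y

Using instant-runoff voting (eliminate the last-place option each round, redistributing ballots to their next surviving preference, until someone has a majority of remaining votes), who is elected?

Z

Round 1: Z 9, X 8, Y 4, W 2. Eliminate W.
Round 2: Z 9, X 10, Y 4. Eliminate Y.
Round 3: Z 13, X 10. Z has a majority.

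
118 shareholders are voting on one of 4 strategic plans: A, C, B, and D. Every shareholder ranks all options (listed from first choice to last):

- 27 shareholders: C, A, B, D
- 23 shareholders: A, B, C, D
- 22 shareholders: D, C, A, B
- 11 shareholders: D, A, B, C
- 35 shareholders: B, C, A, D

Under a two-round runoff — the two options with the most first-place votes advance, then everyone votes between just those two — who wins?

B

Round 1 first-place votes: A 23, C 27, B 35, D 33.
B and D advance.
Runoff: B is preferred to D by 85 voters; D by 33.
B wins the runoff.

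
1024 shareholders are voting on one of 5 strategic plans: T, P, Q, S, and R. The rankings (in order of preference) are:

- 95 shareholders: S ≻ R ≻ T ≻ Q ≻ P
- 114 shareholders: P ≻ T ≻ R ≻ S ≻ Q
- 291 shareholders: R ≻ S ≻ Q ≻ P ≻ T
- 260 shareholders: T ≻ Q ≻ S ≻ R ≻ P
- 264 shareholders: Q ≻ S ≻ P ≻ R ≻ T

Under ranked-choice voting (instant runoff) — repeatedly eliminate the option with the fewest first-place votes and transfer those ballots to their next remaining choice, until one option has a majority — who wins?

Round 1: T 260, P 114, Q 264, S 95, R 291. Eliminate S.
Round 2: T 260, P 114, Q 264, R 386. Eliminate P.
Round 3: T 374, Q 264, R 386. Eliminate Q.
Round 4: T 374, R 650. R has a majority.

R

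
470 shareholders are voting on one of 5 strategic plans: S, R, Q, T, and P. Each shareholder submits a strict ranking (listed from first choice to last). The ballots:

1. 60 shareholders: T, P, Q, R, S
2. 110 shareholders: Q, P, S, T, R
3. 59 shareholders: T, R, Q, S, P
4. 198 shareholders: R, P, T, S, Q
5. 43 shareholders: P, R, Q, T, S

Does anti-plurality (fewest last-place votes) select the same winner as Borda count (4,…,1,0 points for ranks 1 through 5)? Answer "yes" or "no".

Anti-plurality — last-place votes: S 103, R 110, Q 198, T 0, P 59. Winner: T.
Borda — scores: S 477, R 1158, Q 764, T 1025, P 1276. Winner: P.
The two methods disagree.

no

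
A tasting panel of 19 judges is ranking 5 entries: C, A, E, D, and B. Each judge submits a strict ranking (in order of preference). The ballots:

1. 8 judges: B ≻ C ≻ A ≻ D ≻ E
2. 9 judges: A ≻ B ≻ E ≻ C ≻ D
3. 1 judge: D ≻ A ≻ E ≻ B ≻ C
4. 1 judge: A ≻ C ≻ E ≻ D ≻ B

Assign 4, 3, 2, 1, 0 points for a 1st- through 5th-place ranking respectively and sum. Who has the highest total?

C: 8·3 + 9·1 + 1·0 + 1·3 = 36
A: 8·2 + 9·4 + 1·3 + 1·4 = 59
E: 8·0 + 9·2 + 1·2 + 1·2 = 22
D: 8·1 + 9·0 + 1·4 + 1·1 = 13
B: 8·4 + 9·3 + 1·1 + 1·0 = 60
B has the highest Borda score (60).

B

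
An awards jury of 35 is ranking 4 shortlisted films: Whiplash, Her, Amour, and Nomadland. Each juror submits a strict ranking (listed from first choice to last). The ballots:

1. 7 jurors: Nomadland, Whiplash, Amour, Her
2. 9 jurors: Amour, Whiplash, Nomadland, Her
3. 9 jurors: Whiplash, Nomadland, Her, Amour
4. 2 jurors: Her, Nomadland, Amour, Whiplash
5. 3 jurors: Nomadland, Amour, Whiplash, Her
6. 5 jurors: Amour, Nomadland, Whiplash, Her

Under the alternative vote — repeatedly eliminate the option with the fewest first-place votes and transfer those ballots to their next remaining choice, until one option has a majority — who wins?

Nomadland

Round 1: Whiplash 9, Her 2, Amour 14, Nomadland 10. Eliminate Her.
Round 2: Whiplash 9, Amour 14, Nomadland 12. Eliminate Whiplash.
Round 3: Amour 14, Nomadland 21. Nomadland has a majority.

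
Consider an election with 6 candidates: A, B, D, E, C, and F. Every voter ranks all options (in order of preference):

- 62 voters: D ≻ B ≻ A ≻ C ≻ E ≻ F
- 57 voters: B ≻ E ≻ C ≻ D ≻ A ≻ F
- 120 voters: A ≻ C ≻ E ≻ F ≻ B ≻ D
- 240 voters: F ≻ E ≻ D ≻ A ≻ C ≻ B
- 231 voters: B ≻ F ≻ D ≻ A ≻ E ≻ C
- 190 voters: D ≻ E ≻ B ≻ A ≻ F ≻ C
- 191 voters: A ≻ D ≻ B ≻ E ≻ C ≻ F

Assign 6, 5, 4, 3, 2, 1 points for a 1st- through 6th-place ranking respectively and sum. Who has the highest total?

A: 62·4 + 57·2 + 120·6 + 240·3 + 231·3 + 190·3 + 191·6 = 4211
B: 62·5 + 57·6 + 120·2 + 240·1 + 231·6 + 190·4 + 191·4 = 4042
D: 62·6 + 57·3 + 120·1 + 240·4 + 231·4 + 190·6 + 191·5 = 4642
E: 62·2 + 57·5 + 120·4 + 240·5 + 231·2 + 190·5 + 191·3 = 4074
C: 62·3 + 57·4 + 120·5 + 240·2 + 231·1 + 190·1 + 191·2 = 2297
F: 62·1 + 57·1 + 120·3 + 240·6 + 231·5 + 190·2 + 191·1 = 3645
D has the highest Borda score (4642).

D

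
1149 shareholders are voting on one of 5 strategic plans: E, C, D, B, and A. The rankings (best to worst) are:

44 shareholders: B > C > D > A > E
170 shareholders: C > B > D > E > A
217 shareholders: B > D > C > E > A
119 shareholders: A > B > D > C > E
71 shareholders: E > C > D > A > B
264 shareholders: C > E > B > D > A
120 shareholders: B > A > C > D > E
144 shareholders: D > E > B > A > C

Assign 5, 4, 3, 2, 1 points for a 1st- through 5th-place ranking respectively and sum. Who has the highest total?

B

E: 44·1 + 170·2 + 217·2 + 119·1 + 71·5 + 264·4 + 120·1 + 144·4 = 3044
C: 44·4 + 170·5 + 217·3 + 119·2 + 71·4 + 264·5 + 120·3 + 144·1 = 4023
D: 44·3 + 170·3 + 217·4 + 119·3 + 71·3 + 264·2 + 120·2 + 144·5 = 3568
B: 44·5 + 170·4 + 217·5 + 119·4 + 71·1 + 264·3 + 120·5 + 144·3 = 4356
A: 44·2 + 170·1 + 217·1 + 119·5 + 71·2 + 264·1 + 120·4 + 144·2 = 2244
B has the highest Borda score (4356).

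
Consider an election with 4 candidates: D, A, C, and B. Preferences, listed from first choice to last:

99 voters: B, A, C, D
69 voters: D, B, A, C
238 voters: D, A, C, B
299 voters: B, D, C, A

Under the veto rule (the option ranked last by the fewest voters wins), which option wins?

C

Last-place votes: D 99, A 299, C 69, B 238.
C is ranked last by the fewest voters, so C wins.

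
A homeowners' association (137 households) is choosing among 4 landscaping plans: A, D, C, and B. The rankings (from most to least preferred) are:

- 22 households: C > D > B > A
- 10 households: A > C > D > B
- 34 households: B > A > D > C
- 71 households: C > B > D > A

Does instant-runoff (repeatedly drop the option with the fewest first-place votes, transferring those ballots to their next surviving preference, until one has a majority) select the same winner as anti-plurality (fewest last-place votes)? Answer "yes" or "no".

no

Instant-runoff — R1 A 10, D 0, C 93, B 34 (C winner). Winner: C.
Anti-plurality — last-place votes: A 93, D 0, C 34, B 10. Winner: D.
The two methods disagree.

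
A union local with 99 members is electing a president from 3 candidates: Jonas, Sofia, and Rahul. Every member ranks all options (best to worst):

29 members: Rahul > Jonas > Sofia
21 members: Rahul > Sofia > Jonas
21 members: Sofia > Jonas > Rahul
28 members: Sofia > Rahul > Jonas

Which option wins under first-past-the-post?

Rahul

First-place votes: Jonas 0, Sofia 49, Rahul 50.
Rahul has the most first-place votes.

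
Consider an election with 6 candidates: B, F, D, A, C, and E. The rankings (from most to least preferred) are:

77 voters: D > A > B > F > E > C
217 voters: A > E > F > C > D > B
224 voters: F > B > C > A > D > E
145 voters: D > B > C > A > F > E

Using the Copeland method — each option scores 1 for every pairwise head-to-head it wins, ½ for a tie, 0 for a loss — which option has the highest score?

B: beats A, C, and E; loses to F and D → score 3.
F: beats B, D, C, and E; loses to A → score 4.
D: beats B and E; loses to F, A, and C → score 2.
A: beats F, D, and E; loses to B and C → score 3.
C: beats D, A, and E; loses to B and F → score 3.
E: loses to B, F, D, A, and C → score 0.
F has the best pairwise record.

F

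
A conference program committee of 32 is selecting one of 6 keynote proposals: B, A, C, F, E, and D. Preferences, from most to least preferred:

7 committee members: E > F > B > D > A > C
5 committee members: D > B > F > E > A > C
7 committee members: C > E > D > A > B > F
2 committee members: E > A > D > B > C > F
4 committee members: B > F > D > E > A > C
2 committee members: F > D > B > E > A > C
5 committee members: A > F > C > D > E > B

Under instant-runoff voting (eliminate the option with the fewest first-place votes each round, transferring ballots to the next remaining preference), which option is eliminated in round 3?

A

Round 1: B 4, A 5, C 7, F 2, E 9, D 5. Eliminate F.
Round 2: B 4, A 5, C 7, E 9, D 7. Eliminate B.
Round 3: A 5, C 7, E 9, D 11. Eliminate A.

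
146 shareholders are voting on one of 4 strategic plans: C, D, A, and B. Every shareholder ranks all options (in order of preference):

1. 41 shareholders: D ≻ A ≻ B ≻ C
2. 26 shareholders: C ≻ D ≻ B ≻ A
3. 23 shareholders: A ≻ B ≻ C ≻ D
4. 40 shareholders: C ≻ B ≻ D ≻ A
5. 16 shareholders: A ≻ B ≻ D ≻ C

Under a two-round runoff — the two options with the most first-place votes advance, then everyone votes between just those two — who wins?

Round 1 first-place votes: C 66, D 41, A 39, B 0.
C and D advance.
Runoff: C is preferred to D by 89 voters; D by 57.
C wins the runoff.

C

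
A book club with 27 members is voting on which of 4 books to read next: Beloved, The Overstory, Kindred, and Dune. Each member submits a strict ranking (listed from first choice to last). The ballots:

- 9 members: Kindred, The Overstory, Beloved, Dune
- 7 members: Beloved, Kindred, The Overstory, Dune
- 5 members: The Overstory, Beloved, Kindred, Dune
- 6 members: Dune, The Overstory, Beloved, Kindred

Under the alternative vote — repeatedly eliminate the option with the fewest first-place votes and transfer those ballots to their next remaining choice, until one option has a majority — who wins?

Beloved

Round 1: Beloved 7, The Overstory 5, Kindred 9, Dune 6. Eliminate The Overstory.
Round 2: Beloved 12, Kindred 9, Dune 6. Eliminate Dune.
Round 3: Beloved 18, Kindred 9. Beloved has a majority.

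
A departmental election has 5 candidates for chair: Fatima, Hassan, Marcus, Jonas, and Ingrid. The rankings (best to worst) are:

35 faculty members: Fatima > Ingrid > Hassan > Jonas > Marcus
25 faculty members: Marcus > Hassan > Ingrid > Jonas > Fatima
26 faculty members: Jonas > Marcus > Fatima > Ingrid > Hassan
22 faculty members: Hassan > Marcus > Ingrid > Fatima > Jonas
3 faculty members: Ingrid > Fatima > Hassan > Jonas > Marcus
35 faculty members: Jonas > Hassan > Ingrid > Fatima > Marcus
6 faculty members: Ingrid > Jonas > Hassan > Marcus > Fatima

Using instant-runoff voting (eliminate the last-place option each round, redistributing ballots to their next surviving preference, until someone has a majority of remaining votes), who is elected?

Jonas

Round 1: Fatima 35, Hassan 22, Marcus 25, Jonas 61, Ingrid 9. Eliminate Ingrid.
Round 2: Fatima 38, Hassan 22, Marcus 25, Jonas 67. Eliminate Hassan.
Round 3: Fatima 38, Marcus 47, Jonas 67. Eliminate Fatima.
Round 4: Marcus 47, Jonas 105. Jonas has a majority.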